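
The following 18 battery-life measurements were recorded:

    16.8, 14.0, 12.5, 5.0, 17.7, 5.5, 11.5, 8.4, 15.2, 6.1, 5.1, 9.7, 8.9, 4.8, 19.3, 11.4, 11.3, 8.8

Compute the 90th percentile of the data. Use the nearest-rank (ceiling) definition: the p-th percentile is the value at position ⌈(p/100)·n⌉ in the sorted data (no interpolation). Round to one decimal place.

Sorted: 4.8, 5.0, 5.1, 5.5, 6.1, 8.4, 8.8, 8.9, 9.7, 11.3, 11.4, 11.5, 12.5, 14.0, 15.2, 16.8, 17.7, 19.3.
n = 18.
Position = ⌈90/100 · 18⌉ = ⌈16.2⌉ = 17.
The value at rank 17 is 17.7.

17.7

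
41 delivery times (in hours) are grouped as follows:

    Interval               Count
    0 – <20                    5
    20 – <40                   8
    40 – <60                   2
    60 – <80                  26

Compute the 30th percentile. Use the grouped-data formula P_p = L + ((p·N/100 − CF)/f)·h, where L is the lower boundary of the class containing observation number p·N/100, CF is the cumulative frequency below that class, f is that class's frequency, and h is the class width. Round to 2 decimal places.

N = 41; target position k = 30/100 · 41 = 12.3.
Cumulative frequencies: 5, 13, 15, 41.
Observation 12.3 falls in the class 20 – <40.
L = 20, CF = 5, f = 8, h = 20.
P30 = 20 + ((12.3 − 5)/8)·20 = 20 + 18.25 = 38.25.

38.25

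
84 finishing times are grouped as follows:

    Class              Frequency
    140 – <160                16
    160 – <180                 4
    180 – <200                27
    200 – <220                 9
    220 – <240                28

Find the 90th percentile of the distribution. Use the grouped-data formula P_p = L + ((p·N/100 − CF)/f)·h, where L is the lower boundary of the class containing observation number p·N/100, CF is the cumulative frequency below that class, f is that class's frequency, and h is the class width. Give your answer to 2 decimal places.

N = 84; target position k = 90/100 · 84 = 75.6.
Cumulative frequencies: 16, 20, 47, 56, 84.
Observation 75.6 falls in the class 220 – <240.
L = 220, CF = 56, f = 28, h = 20.
P90 = 220 + ((75.6 − 56)/28)·20 = 220 + 14 = 234.

234.00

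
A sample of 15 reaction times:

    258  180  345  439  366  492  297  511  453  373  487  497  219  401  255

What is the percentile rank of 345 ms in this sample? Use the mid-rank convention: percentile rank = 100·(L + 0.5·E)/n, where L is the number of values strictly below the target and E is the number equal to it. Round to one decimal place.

Sorted: 180, 219, 255, 258, 297, 345, 366, 373, 401, 439, 453, 487, 492, 497, 511.
Count below 345: L = 5; count equal: E = 1; n = 15.
Percentile rank = 100·(5 + 0.5·1)/15 = 100·5.5/15 = 36.67.

36.7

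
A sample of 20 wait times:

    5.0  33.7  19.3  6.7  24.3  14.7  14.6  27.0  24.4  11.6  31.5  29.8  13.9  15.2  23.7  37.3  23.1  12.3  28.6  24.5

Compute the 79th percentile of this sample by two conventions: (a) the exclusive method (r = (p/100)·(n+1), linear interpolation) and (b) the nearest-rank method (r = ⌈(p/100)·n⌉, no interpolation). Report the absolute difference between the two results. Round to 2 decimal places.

0.71

Sorted: 5.0, 6.7, 11.6, 12.3, 13.9, 14.6, 14.7, 15.2, 19.3, 23.1, 23.7, 24.3, 24.4, 24.5, 27.0, 28.6, 29.8, 31.5, 33.7, 37.3.
n = 20.
(a) r = 16.59; between ranks 16 (28.6) and 17 (29.8): 29.308.
(b) the nearest-rank method: rank 16 → 28.6.
|29.308 − 28.6| = 0.708.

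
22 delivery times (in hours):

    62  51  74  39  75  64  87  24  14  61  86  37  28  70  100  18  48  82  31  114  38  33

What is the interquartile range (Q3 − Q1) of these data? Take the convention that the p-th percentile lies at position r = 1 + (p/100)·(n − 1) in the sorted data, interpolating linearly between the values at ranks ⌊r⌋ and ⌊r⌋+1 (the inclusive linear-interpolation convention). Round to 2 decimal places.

40.75

Sorted: 14, 18, 24, 28, 31, 33, 37, 38, 39, 48, 51, 61, 62, 64, 70, 74, 75, 82, 86, 87, 100, 114.
n = 22.
P25: r = 6.25; ranks 6–7 are 33, 37; interpolating gives 34.
P75: r = 16.75; ranks 16–17 are 74, 75; interpolating gives 74.75.
Difference: 74.75 − 34 = 40.75.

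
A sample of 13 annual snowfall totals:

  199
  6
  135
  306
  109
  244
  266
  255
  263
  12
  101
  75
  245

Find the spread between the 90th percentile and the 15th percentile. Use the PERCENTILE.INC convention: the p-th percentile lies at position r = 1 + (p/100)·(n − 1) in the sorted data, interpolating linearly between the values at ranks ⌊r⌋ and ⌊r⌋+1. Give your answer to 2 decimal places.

Sorted: 6, 12, 75, 101, 109, 135, 199, 244, 245, 255, 263, 266, 306.
n = 13.
P15: r = 2.8; ranks 2–3 are 12, 75; interpolating gives 62.4.
P90: r = 11.8; ranks 11–12 are 263, 266; interpolating gives 265.4.
Difference: 265.4 − 62.4 = 203.

203.00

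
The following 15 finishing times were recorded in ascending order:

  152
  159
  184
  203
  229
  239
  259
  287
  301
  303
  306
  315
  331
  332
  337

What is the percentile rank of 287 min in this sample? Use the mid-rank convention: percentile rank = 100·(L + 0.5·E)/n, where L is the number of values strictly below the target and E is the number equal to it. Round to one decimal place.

50.0

Count below 287: L = 7; count equal: E = 1; n = 15.
Percentile rank = 100·(7 + 0.5·1)/15 = 100·7.5/15 = 50.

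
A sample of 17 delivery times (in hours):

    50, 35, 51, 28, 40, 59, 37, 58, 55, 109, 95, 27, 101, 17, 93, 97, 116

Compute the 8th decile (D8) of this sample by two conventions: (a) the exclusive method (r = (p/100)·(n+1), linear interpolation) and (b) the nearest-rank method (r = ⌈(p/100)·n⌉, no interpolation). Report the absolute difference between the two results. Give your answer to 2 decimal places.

1.60

Sorted: 17, 27, 28, 35, 37, 40, 50, 51, 55, 58, 59, 93, 95, 97, 101, 109, 116.
n = 17.
(a) r = 14.4; between ranks 14 (97) and 15 (101): 98.6.
(b) the nearest-rank method: rank 14 → 97.
|98.6 − 97| = 1.6.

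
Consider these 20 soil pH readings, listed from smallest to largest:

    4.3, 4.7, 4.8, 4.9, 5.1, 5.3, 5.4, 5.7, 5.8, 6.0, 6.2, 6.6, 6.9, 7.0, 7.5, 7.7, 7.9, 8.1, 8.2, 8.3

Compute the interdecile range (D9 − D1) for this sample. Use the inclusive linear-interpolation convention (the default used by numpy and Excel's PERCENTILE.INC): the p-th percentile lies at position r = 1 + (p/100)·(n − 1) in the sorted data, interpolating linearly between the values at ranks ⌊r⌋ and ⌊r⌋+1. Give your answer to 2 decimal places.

3.32

n = 20.
P10: r = 2.9; ranks 2–3 are 4.7, 4.8; interpolating gives 4.79.
P90: r = 18.1; ranks 18–19 are 8.1, 8.2; interpolating gives 8.11.
Difference: 8.11 − 4.79 = 3.32.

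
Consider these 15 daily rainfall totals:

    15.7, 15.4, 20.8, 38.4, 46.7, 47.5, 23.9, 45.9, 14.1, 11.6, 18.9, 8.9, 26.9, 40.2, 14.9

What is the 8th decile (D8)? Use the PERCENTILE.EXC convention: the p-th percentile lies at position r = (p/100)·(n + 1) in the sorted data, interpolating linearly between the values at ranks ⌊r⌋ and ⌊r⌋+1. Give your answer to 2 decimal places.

44.76

Sorted: 8.9, 11.6, 14.1, 14.9, 15.4, 15.7, 18.9, 20.8, 23.9, 26.9, 38.4, 40.2, 45.9, 46.7, 47.5.
n = 15.
r = (80/100)·(15 + 1) = 12.8.
Rank 12 is 40.2 and rank 13 is 45.9.
Interpolate: 40.2 + 0.8·(45.9 − 40.2) = 40.2 + 0.8·5.7 = 44.76.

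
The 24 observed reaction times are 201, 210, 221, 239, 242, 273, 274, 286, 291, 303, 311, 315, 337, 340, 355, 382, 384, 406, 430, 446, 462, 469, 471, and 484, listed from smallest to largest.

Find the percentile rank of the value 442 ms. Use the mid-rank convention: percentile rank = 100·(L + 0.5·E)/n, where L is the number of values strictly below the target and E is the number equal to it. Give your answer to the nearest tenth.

79.2

Count below 442: L = 19; count equal: E = 0; n = 24.
Percentile rank = 100·(19 + 0.5·0)/24 = 100·19/24 = 79.17.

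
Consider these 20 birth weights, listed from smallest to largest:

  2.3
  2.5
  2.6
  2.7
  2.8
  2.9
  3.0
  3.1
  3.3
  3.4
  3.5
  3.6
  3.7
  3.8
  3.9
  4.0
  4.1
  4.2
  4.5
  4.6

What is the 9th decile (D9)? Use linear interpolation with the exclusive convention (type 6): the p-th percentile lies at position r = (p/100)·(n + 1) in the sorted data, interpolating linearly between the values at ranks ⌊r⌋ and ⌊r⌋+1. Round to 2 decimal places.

n = 20.
r = (90/100)·(20 + 1) = 18.9.
Rank 18 is 4.2 and rank 19 is 4.5.
Interpolate: 4.2 + 0.9·(4.5 − 4.2) = 4.2 + 0.9·0.3 = 4.47.

4.47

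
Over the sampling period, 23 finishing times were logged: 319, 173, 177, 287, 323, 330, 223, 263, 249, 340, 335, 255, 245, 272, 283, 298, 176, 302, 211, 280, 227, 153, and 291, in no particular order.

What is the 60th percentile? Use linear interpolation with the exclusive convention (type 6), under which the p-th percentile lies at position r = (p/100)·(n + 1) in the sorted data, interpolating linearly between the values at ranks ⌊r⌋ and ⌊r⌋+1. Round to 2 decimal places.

284.60

Sorted: 153, 173, 176, 177, 211, 223, 227, 245, 249, 255, 263, 272, 280, 283, 287, 291, 298, 302, 319, 323, 330, 335, 340.
n = 23.
r = (60/100)·(23 + 1) = 14.4.
Rank 14 is 283 and rank 15 is 287.
Interpolate: 283 + 0.4·(287 − 283) = 283 + 0.4·4 = 284.6.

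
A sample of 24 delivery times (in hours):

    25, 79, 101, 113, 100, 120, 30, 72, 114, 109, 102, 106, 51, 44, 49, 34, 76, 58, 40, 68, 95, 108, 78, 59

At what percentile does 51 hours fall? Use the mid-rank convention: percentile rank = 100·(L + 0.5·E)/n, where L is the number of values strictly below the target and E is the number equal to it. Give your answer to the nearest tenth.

27.1

Sorted: 25, 30, 34, 40, 44, 49, 51, 58, 59, 68, 72, 76, 78, 79, 95, 100, 101, 102, 106, 108, 109, 113, 114, 120.
Count below 51: L = 6; count equal: E = 1; n = 24.
Percentile rank = 100·(6 + 0.5·1)/24 = 100·6.5/24 = 27.08.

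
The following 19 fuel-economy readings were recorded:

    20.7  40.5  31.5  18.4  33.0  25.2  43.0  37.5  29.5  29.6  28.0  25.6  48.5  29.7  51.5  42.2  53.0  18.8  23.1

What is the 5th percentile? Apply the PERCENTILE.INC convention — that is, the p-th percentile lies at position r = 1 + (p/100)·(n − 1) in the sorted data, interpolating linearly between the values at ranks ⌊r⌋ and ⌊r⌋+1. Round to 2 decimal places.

18.76

Sorted: 18.4, 18.8, 20.7, 23.1, 25.2, 25.6, 28.0, 29.5, 29.6, 29.7, 31.5, 33.0, 37.5, 40.5, 42.2, 43.0, 48.5, 51.5, 53.0.
n = 19.
r = 1 + (5/100)·(19 − 1) = 1 + 0.9 = 1.9.
Rank 1 is 18.4 and rank 2 is 18.8.
Interpolate: 18.4 + 0.9·(18.8 − 18.4) = 18.4 + 0.9·0.4 = 18.76.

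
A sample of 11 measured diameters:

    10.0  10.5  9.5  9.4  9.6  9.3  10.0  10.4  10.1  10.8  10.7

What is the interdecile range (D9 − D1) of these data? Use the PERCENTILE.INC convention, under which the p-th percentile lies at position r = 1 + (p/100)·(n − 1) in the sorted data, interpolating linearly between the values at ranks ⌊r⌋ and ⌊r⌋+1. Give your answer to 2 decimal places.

Sorted: 9.3, 9.4, 9.5, 9.6, 10.0, 10.0, 10.1, 10.4, 10.5, 10.7, 10.8.
n = 11.
P10: r = 2 (integer) → 9.4.
P90: r = 10 (integer) → 10.7.
Difference: 10.7 − 9.4 = 1.3.

1.30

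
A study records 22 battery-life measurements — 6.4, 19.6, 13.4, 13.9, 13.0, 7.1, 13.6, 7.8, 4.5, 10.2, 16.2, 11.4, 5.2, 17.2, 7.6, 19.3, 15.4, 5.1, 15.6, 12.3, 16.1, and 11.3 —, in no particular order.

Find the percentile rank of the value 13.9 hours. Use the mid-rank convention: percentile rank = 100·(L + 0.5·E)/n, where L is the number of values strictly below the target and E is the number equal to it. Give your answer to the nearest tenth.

65.9

Sorted: 4.5, 5.1, 5.2, 6.4, 7.1, 7.6, 7.8, 10.2, 11.3, 11.4, 12.3, 13.0, 13.4, 13.6, 13.9, 15.4, 15.6, 16.1, 16.2, 17.2, 19.3, 19.6.
Count below 13.9: L = 14; count equal: E = 1; n = 22.
Percentile rank = 100·(14 + 0.5·1)/22 = 100·14.5/22 = 65.91.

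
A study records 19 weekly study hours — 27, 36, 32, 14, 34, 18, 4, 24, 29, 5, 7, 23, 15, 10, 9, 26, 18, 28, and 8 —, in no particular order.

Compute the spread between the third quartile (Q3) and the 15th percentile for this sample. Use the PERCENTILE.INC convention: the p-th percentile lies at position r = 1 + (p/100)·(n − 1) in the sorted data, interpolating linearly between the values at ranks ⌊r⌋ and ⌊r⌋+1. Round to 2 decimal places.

19.80

Sorted: 4, 5, 7, 8, 9, 10, 14, 15, 18, 18, 23, 24, 26, 27, 28, 29, 32, 34, 36.
n = 19.
P15: r = 3.7; ranks 3–4 are 7, 8; interpolating gives 7.7.
P75: r = 14.5; ranks 14–15 are 27, 28; interpolating gives 27.5.
Difference: 27.5 − 7.7 = 19.8.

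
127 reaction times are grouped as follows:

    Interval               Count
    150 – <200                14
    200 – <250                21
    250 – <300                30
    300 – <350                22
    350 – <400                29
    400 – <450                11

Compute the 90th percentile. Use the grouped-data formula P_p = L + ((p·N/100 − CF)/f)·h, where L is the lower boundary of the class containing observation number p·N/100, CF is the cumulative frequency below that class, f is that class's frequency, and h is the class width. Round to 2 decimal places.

N = 127; target position k = 90/100 · 127 = 114.3.
Cumulative frequencies: 14, 35, 65, 87, 116, 127.
Observation 114.3 falls in the class 350 – <400.
L = 350, CF = 87, f = 29, h = 50.
P90 = 350 + ((114.3 − 87)/29)·50 = 350 + 47.069 = 397.069.

397.07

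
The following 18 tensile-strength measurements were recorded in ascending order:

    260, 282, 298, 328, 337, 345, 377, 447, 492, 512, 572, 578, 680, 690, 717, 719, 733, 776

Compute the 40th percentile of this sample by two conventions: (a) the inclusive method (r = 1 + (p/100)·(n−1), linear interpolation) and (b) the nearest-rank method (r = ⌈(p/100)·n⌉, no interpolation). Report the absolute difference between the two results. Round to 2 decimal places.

n = 18.
(a) r = 7.8; between ranks 7 (377) and 8 (447): 433.
(b) the nearest-rank method: rank 8 → 447.
|433 − 447| = 14.

14.00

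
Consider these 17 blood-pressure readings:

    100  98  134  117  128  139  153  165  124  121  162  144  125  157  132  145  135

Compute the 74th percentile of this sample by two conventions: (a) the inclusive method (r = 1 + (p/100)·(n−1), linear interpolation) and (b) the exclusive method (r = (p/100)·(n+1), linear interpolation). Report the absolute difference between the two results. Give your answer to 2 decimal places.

2.72

Sorted: 98, 100, 117, 121, 124, 125, 128, 132, 134, 135, 139, 144, 145, 153, 157, 162, 165.
n = 17.
(a) r = 12.84; between ranks 12 (144) and 13 (145): 144.84.
(b) r = 13.32; between ranks 13 (145) and 14 (153): 147.56.
|144.84 − 147.56| = 2.72.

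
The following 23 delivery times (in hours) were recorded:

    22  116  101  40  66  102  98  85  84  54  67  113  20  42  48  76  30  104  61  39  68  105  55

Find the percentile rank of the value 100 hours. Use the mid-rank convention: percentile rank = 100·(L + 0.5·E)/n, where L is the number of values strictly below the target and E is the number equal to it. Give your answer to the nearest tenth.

Sorted: 20, 22, 30, 39, 40, 42, 48, 54, 55, 61, 66, 67, 68, 76, 84, 85, 98, 101, 102, 104, 105, 113, 116.
Count below 100: L = 17; count equal: E = 0; n = 23.
Percentile rank = 100·(17 + 0.5·0)/23 = 100·17/23 = 73.91.

73.9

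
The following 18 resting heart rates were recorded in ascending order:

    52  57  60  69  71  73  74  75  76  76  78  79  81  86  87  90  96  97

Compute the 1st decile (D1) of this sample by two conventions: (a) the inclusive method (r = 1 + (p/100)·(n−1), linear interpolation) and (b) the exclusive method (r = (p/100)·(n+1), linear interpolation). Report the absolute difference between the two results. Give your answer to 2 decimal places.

2.60

n = 18.
(a) r = 2.7; between ranks 2 (57) and 3 (60): 59.1.
(b) r = 1.9; between ranks 1 (52) and 2 (57): 56.5.
|59.1 − 56.5| = 2.6.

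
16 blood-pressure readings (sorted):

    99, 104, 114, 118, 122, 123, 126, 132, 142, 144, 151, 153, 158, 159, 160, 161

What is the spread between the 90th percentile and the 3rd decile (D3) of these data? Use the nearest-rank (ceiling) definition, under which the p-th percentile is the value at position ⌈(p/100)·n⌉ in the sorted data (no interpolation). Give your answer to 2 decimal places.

n = 16.
P30: rank ⌈30/100·16⌉ = 5 → 122.
P90: rank ⌈90/100·16⌉ = 15 → 160.
Difference: 160 − 122 = 38.

38.00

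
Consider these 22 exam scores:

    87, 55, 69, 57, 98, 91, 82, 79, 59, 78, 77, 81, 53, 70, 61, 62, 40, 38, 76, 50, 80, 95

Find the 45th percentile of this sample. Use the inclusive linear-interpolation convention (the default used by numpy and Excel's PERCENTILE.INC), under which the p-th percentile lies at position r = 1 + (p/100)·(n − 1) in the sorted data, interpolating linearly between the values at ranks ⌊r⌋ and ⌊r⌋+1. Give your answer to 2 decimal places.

69.45

Sorted: 38, 40, 50, 53, 55, 57, 59, 61, 62, 69, 70, 76, 77, 78, 79, 80, 81, 82, 87, 91, 95, 98.
n = 22.
r = 1 + (45/100)·(22 − 1) = 1 + 9.45 = 10.45.
Rank 10 is 69 and rank 11 is 70.
Interpolate: 69 + 0.45·(70 − 69) = 69 + 0.45·1 = 69.45.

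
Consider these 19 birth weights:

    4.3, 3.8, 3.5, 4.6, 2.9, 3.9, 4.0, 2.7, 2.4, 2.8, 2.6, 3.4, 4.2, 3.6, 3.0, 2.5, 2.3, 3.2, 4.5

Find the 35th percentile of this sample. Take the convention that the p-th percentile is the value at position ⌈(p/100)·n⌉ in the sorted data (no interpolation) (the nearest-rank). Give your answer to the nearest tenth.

2.9

Sorted: 2.3, 2.4, 2.5, 2.6, 2.7, 2.8, 2.9, 3.0, 3.2, 3.4, 3.5, 3.6, 3.8, 3.9, 4.0, 4.2, 4.3, 4.5, 4.6.
n = 19.
Position = ⌈35/100 · 19⌉ = ⌈6.65⌉ = 7.
The value at rank 7 is 2.9.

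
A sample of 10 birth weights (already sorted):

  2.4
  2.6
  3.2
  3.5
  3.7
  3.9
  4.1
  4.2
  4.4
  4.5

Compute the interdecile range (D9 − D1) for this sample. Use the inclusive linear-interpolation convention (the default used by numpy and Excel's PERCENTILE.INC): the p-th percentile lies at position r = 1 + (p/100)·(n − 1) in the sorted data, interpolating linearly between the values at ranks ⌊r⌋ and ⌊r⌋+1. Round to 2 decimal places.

1.83

n = 10.
P10: r = 1.9; ranks 1–2 are 2.4, 2.6; interpolating gives 2.58.
P90: r = 9.1; ranks 9–10 are 4.4, 4.5; interpolating gives 4.41.
Difference: 4.41 − 2.58 = 1.83.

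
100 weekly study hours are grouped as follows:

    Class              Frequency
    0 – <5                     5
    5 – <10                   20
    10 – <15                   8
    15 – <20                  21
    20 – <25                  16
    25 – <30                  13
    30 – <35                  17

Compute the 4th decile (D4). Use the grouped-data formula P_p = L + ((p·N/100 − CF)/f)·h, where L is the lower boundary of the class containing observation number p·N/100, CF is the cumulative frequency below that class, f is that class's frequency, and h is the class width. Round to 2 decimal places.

16.67

N = 100; target position k = 40/100 · 100 = 40.
Cumulative frequencies: 5, 25, 33, 54, 70, 83, 100.
Observation 40 falls in the class 15 – <20.
L = 15, CF = 33, f = 21, h = 5.
P40 = 15 + ((40 − 33)/21)·5 = 15 + 1.66667 = 16.6667.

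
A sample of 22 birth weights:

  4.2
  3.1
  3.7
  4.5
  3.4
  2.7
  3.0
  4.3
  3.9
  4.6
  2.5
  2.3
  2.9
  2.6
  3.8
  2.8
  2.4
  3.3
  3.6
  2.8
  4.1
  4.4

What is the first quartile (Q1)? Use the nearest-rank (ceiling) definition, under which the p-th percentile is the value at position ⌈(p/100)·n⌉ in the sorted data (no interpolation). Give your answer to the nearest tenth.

2.8

Sorted: 2.3, 2.4, 2.5, 2.6, 2.7, 2.8, 2.8, 2.9, 3.0, 3.1, 3.3, 3.4, 3.6, 3.7, 3.8, 3.9, 4.1, 4.2, 4.3, 4.4, 4.5, 4.6.
n = 22.
Position = ⌈25/100 · 22⌉ = ⌈5.5⌉ = 6.
The value at rank 6 is 2.8.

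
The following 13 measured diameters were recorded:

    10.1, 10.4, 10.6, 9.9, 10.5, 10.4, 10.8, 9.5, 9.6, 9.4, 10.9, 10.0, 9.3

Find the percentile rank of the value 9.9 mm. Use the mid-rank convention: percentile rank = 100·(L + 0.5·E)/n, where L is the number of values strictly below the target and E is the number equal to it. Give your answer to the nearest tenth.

34.6

Sorted: 9.3, 9.4, 9.5, 9.6, 9.9, 10.0, 10.1, 10.4, 10.4, 10.5, 10.6, 10.8, 10.9.
Count below 9.9: L = 4; count equal: E = 1; n = 13.
Percentile rank = 100·(4 + 0.5·1)/13 = 100·4.5/13 = 34.62.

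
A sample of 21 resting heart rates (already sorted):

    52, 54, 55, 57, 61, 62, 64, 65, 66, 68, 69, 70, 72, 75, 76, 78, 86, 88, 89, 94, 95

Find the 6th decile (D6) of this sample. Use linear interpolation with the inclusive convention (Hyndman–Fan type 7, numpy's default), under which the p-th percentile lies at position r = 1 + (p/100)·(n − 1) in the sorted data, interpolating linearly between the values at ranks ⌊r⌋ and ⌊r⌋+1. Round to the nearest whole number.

72

n = 21.
r = 1 + (60/100)·(21 − 1) = 1 + 12 = 13.
r is an integer, so P60 is the value at rank 13: 72.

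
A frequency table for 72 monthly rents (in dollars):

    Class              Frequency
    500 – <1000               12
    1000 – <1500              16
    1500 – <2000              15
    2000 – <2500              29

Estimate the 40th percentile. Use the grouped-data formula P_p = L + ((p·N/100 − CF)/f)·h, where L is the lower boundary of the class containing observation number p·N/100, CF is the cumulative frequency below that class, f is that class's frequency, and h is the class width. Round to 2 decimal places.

N = 72; target position k = 40/100 · 72 = 28.8.
Cumulative frequencies: 12, 28, 43, 72.
Observation 28.8 falls in the class 1500 – <2000.
L = 1500, CF = 28, f = 15, h = 500.
P40 = 1500 + ((28.8 − 28)/15)·500 = 1500 + 26.6667 = 1526.67.

1526.67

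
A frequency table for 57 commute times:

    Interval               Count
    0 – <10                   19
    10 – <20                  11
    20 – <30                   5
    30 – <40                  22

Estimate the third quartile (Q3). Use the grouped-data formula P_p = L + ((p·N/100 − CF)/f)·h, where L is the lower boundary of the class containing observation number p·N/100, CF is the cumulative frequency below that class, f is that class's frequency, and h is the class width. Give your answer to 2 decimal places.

33.52

N = 57; target position k = 75/100 · 57 = 42.75.
Cumulative frequencies: 19, 30, 35, 57.
Observation 42.75 falls in the class 30 – <40.
L = 30, CF = 35, f = 22, h = 10.
P75 = 30 + ((42.75 − 35)/22)·10 = 30 + 3.52273 = 33.5227.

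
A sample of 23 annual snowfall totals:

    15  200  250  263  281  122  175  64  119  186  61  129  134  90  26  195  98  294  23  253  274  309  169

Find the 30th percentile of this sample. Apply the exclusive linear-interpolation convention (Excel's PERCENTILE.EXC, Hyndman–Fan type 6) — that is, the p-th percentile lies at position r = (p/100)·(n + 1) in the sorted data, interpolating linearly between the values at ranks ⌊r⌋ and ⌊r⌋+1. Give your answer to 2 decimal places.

102.20

Sorted: 15, 23, 26, 61, 64, 90, 98, 119, 122, 129, 134, 169, 175, 186, 195, 200, 250, 253, 263, 274, 281, 294, 309.
n = 23.
r = (30/100)·(23 + 1) = 7.2.
Rank 7 is 98 and rank 8 is 119.
Interpolate: 98 + 0.2·(119 − 98) = 98 + 0.2·21 = 102.2.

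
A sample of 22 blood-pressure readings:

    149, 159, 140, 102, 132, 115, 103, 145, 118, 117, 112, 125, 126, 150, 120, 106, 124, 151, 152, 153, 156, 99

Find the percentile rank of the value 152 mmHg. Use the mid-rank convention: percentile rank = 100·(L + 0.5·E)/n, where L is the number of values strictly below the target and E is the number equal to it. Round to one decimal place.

Sorted: 99, 102, 103, 106, 112, 115, 117, 118, 120, 124, 125, 126, 132, 140, 145, 149, 150, 151, 152, 153, 156, 159.
Count below 152: L = 18; count equal: E = 1; n = 22.
Percentile rank = 100·(18 + 0.5·1)/22 = 100·18.5/22 = 84.09.

84.1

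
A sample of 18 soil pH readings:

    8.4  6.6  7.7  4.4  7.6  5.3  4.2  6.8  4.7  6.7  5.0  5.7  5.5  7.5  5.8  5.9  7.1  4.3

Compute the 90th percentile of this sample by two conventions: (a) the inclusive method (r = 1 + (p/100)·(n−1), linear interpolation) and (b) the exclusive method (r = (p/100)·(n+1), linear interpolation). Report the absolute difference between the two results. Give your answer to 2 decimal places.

0.14

Sorted: 4.2, 4.3, 4.4, 4.7, 5.0, 5.3, 5.5, 5.7, 5.8, 5.9, 6.6, 6.7, 6.8, 7.1, 7.5, 7.6, 7.7, 8.4.
n = 18.
(a) r = 16.3; between ranks 16 (7.6) and 17 (7.7): 7.63.
(b) r = 17.1; between ranks 17 (7.7) and 18 (8.4): 7.77.
|7.63 − 7.77| = 0.14.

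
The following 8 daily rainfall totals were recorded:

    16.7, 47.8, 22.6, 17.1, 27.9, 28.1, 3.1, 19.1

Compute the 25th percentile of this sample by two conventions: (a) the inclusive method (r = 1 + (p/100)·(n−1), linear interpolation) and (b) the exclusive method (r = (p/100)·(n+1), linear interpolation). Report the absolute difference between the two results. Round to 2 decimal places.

0.20

Sorted: 3.1, 16.7, 17.1, 19.1, 22.6, 27.9, 28.1, 47.8.
n = 8.
(a) r = 2.75; between ranks 2 (16.7) and 3 (17.1): 17.
(b) r = 2.25; between ranks 2 (16.7) and 3 (17.1): 16.8.
|17 − 16.8| = 0.2.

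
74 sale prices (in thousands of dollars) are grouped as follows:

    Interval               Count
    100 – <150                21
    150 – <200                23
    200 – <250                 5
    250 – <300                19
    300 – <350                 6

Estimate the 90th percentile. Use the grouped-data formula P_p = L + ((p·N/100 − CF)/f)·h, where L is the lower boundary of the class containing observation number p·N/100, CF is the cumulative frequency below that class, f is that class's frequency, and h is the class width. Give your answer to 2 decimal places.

N = 74; target position k = 90/100 · 74 = 66.6.
Cumulative frequencies: 21, 44, 49, 68, 74.
Observation 66.6 falls in the class 250 – <300.
L = 250, CF = 49, f = 19, h = 50.
P90 = 250 + ((66.6 − 49)/19)·50 = 250 + 46.3158 = 296.316.

296.32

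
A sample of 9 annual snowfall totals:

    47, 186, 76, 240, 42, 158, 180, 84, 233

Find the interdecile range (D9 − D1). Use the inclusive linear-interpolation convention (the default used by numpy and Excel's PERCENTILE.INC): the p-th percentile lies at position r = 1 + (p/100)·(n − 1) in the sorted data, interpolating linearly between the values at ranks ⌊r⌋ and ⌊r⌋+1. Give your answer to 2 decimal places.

Sorted: 42, 47, 76, 84, 158, 180, 186, 233, 240.
n = 9.
P10: r = 1.8; ranks 1–2 are 42, 47; interpolating gives 46.
P90: r = 8.2; ranks 8–9 are 233, 240; interpolating gives 234.4.
Difference: 234.4 − 46 = 188.4.

188.40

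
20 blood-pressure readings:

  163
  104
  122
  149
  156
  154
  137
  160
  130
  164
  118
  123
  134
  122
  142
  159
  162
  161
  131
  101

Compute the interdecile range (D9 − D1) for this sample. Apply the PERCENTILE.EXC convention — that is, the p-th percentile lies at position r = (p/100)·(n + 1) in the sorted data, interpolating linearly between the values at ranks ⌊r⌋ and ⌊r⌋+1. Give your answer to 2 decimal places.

Sorted: 101, 104, 118, 122, 122, 123, 130, 131, 134, 137, 142, 149, 154, 156, 159, 160, 161, 162, 163, 164.
n = 20.
P10: r = 2.1; ranks 2–3 are 104, 118; interpolating gives 105.4.
P90: r = 18.9; ranks 18–19 are 162, 163; interpolating gives 162.9.
Difference: 162.9 − 105.4 = 57.5.

57.50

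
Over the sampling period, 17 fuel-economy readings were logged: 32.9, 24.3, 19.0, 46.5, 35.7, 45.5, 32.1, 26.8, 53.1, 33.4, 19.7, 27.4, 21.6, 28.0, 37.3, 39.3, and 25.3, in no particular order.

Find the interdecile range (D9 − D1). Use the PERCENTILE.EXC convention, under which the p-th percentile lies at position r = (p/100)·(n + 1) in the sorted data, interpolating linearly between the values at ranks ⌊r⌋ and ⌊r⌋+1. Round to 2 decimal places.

28.26

Sorted: 19.0, 19.7, 21.6, 24.3, 25.3, 26.8, 27.4, 28.0, 32.1, 32.9, 33.4, 35.7, 37.3, 39.3, 45.5, 46.5, 53.1.
n = 17.
P10: r = 1.8; ranks 1–2 are 19.0, 19.7; interpolating gives 19.56.
P90: r = 16.2; ranks 16–17 are 46.5, 53.1; interpolating gives 47.82.
Difference: 47.82 − 19.56 = 28.26.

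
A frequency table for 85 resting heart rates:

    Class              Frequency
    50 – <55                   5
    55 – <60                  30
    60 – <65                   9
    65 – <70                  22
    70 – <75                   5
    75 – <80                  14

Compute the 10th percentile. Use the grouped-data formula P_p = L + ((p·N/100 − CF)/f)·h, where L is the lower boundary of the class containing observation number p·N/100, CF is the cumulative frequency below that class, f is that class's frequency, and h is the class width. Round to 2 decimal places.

N = 85; target position k = 10/100 · 85 = 8.5.
Cumulative frequencies: 5, 35, 44, 66, 71, 85.
Observation 8.5 falls in the class 55 – <60.
L = 55, CF = 5, f = 30, h = 5.
P10 = 55 + ((8.5 − 5)/30)·5 = 55 + 0.583333 = 55.5833.

55.58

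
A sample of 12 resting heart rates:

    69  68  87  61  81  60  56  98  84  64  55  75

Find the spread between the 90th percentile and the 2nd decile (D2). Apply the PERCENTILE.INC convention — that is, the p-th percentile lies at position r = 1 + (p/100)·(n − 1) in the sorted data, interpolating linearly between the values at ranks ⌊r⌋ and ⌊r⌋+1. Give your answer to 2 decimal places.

Sorted: 55, 56, 60, 61, 64, 68, 69, 75, 81, 84, 87, 98.
n = 12.
P20: r = 3.2; ranks 3–4 are 60, 61; interpolating gives 60.2.
P90: r = 10.9; ranks 10–11 are 84, 87; interpolating gives 86.7.
Difference: 86.7 − 60.2 = 26.5.

26.50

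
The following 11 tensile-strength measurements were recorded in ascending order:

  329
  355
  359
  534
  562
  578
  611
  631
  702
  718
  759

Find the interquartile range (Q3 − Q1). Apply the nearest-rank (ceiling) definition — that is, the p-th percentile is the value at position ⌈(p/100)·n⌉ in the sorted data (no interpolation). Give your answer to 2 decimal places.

343.00

n = 11.
P25: rank ⌈25/100·11⌉ = 3 → 359.
P75: rank ⌈75/100·11⌉ = 9 → 702.
Difference: 702 − 359 = 343.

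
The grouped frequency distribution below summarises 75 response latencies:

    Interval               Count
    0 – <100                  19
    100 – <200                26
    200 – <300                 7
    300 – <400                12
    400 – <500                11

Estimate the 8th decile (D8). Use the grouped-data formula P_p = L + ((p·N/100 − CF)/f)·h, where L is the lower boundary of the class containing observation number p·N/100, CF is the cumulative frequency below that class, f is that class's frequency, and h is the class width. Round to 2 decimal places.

N = 75; target position k = 80/100 · 75 = 60.
Cumulative frequencies: 19, 45, 52, 64, 75.
Observation 60 falls in the class 300 – <400.
L = 300, CF = 52, f = 12, h = 100.
P80 = 300 + ((60 − 52)/12)·100 = 300 + 66.6667 = 366.667.

366.67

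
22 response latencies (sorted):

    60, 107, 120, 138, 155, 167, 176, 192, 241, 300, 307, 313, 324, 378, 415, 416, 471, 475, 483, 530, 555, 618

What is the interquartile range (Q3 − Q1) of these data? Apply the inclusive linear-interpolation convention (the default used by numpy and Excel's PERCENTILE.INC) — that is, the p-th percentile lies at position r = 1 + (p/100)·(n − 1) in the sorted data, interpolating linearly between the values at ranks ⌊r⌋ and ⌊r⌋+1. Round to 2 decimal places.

n = 22.
P25: r = 6.25; ranks 6–7 are 167, 176; interpolating gives 169.25.
P75: r = 16.75; ranks 16–17 are 416, 471; interpolating gives 457.25.
Difference: 457.25 − 169.25 = 288.

288.00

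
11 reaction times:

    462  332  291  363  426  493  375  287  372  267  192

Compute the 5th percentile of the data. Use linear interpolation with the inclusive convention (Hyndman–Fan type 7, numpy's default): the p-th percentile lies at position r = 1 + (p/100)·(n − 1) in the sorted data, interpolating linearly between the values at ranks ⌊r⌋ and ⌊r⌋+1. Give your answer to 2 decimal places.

229.50

Sorted: 192, 267, 287, 291, 332, 363, 372, 375, 426, 462, 493.
n = 11.
r = 1 + (5/100)·(11 − 1) = 1 + 0.5 = 1.5.
Rank 1 is 192 and rank 2 is 267.
Interpolate: 192 + 0.5·(267 − 192) = 192 + 0.5·75 = 229.5.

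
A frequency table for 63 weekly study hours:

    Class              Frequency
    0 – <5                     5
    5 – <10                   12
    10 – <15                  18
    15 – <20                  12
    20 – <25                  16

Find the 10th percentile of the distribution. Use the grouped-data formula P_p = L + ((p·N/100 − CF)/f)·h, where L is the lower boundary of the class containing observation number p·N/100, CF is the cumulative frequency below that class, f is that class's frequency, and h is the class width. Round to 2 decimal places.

N = 63; target position k = 10/100 · 63 = 6.3.
Cumulative frequencies: 5, 17, 35, 47, 63.
Observation 6.3 falls in the class 5 – <10.
L = 5, CF = 5, f = 12, h = 5.
P10 = 5 + ((6.3 − 5)/12)·5 = 5 + 0.541667 = 5.54167.

5.54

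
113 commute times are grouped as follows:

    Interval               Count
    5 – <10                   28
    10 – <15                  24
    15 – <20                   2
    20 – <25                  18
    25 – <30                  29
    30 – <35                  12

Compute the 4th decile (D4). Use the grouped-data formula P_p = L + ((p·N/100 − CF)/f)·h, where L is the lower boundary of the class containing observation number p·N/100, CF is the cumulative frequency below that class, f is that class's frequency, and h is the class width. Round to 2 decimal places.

N = 113; target position k = 40/100 · 113 = 45.2.
Cumulative frequencies: 28, 52, 54, 72, 101, 113.
Observation 45.2 falls in the class 10 – <15.
L = 10, CF = 28, f = 24, h = 5.
P40 = 10 + ((45.2 − 28)/24)·5 = 10 + 3.58333 = 13.5833.

13.58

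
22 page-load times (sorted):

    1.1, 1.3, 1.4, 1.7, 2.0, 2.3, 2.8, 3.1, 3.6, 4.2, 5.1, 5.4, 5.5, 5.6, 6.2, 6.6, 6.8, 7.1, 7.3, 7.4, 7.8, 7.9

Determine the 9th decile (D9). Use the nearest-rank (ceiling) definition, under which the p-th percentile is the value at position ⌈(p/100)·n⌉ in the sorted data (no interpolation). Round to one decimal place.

n = 22.
Position = ⌈90/100 · 22⌉ = ⌈19.8⌉ = 20.
The value at rank 20 is 7.4.

7.4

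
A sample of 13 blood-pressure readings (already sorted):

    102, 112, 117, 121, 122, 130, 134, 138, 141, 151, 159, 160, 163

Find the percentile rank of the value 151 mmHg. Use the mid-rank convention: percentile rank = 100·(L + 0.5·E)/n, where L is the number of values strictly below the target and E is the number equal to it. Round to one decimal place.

73.1

Count below 151: L = 9; count equal: E = 1; n = 13.
Percentile rank = 100·(9 + 0.5·1)/13 = 100·9.5/13 = 73.08.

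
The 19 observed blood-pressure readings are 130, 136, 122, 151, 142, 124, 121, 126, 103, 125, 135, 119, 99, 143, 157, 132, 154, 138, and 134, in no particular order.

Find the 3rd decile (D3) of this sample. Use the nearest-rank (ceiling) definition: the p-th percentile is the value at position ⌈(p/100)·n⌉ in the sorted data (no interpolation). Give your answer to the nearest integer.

Sorted: 99, 103, 119, 121, 122, 124, 125, 126, 130, 132, 134, 135, 136, 138, 142, 143, 151, 154, 157.
n = 19.
Position = ⌈30/100 · 19⌉ = ⌈5.7⌉ = 6.
The value at rank 6 is 124.

124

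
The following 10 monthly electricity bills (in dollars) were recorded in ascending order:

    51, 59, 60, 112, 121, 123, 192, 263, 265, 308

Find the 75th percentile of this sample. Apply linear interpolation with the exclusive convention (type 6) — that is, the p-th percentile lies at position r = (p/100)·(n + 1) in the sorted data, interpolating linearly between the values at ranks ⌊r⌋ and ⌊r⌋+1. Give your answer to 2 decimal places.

263.50

n = 10.
r = (75/100)·(10 + 1) = 8.25.
Rank 8 is 263 and rank 9 is 265.
Interpolate: 263 + 0.25·(265 − 263) = 263 + 0.25·2 = 263.5.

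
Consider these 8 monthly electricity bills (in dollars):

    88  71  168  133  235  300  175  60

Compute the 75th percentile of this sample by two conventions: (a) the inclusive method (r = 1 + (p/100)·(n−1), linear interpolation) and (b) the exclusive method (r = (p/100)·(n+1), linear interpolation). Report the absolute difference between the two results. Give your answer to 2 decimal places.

Sorted: 60, 71, 88, 133, 168, 175, 235, 300.
n = 8.
(a) r = 6.25; between ranks 6 (175) and 7 (235): 190.
(b) r = 6.75; between ranks 6 (175) and 7 (235): 220.
|190 − 220| = 30.

30.00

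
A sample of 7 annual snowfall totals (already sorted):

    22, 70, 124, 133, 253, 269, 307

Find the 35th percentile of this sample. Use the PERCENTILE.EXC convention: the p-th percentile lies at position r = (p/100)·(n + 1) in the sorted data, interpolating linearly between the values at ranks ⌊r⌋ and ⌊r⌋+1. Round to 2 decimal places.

113.20

n = 7.
r = (35/100)·(7 + 1) = 2.8.
Rank 2 is 70 and rank 3 is 124.
Interpolate: 70 + 0.8·(124 − 70) = 70 + 0.8·54 = 113.2.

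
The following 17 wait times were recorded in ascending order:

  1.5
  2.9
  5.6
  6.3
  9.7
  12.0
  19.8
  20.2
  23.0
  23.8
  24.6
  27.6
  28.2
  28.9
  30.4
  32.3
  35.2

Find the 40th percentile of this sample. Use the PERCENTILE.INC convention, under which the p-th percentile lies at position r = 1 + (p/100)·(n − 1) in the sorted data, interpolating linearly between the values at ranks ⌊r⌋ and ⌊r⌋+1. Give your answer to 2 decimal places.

n = 17.
r = 1 + (40/100)·(17 − 1) = 1 + 6.4 = 7.4.
Rank 7 is 19.8 and rank 8 is 20.2.
Interpolate: 19.8 + 0.4·(20.2 − 19.8) = 19.8 + 0.4·0.4 = 19.96.

19.96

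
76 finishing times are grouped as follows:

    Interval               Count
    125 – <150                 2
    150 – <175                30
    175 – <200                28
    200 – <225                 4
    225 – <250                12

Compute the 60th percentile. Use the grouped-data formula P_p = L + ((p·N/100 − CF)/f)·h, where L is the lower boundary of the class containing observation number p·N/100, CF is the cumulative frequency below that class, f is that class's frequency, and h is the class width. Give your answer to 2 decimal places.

N = 76; target position k = 60/100 · 76 = 45.6.
Cumulative frequencies: 2, 32, 60, 64, 76.
Observation 45.6 falls in the class 175 – <200.
L = 175, CF = 32, f = 28, h = 25.
P60 = 175 + ((45.6 − 32)/28)·25 = 175 + 12.1429 = 187.143.

187.14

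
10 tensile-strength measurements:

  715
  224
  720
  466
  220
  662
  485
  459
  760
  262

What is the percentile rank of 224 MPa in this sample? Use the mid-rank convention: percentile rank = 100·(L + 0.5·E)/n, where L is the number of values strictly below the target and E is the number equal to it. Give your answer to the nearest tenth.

15.0

Sorted: 220, 224, 262, 459, 466, 485, 662, 715, 720, 760.
Count below 224: L = 1; count equal: E = 1; n = 10.
Percentile rank = 100·(1 + 0.5·1)/10 = 100·1.5/10 = 15.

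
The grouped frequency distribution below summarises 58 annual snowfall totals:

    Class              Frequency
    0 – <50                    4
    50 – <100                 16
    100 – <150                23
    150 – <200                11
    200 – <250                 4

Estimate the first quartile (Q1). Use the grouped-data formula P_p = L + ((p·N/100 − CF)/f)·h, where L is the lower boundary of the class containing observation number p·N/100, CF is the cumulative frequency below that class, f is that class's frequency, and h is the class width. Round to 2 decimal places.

82.81

N = 58; target position k = 25/100 · 58 = 14.5.
Cumulative frequencies: 4, 20, 43, 54, 58.
Observation 14.5 falls in the class 50 – <100.
L = 50, CF = 4, f = 16, h = 50.
P25 = 50 + ((14.5 − 4)/16)·50 = 50 + 32.8125 = 82.8125.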